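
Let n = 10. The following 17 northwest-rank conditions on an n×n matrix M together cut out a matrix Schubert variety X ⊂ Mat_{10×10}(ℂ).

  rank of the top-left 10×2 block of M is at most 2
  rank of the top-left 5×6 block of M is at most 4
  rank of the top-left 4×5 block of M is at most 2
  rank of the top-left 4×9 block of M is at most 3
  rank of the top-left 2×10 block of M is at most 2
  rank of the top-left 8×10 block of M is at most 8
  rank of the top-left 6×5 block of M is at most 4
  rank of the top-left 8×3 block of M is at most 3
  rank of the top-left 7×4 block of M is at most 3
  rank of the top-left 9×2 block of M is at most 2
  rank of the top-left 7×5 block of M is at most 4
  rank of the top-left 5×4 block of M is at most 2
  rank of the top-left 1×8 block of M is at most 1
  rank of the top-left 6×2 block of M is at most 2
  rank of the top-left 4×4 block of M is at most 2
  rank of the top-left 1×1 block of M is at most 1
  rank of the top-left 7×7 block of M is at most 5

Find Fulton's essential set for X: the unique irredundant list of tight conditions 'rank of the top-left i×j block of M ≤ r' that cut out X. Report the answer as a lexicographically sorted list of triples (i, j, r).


The tightest implied rank at each (i,j), from the 17 conditions:

  i=1: 1, 1, 1, 1, 1, 1, 1, 1, 1, 1
  i=2: 1, 2, 2, 2, 2, 2, 2, 2, 2, 2
  i=3: 1, 2, 2, 2, 2, 3, 3, 3, 3, 3
  i=4: 1, 2, 2, 2, 2, 3, 3, 3, 3, 4
  i=5: 1, 2, 2, 2, 3, 4, 4, 4, 4, 5
  i=6: 1, 2, 3, 3, 4, 5, 5, 5, 5, 6
  i=7: 1, 2, 3, 3, 4, 5, 5, 6, 6, 7
  i=8: 1, 2, 3, 4, 5, 6, 6, 7, 7, 8
  i=9: 1, 2, 3, 4, 5, 6, 7, 8, 8, 9
  i=10: 1, 2, 3, 4, 5, 6, 7, 8, 9, 10

hence w(1..10) = (1, 2, 6, 10, 5, 3, 8, 4, 7, 9).

D(w) has 13 cells with 5 SE-corners; essential set:

[(4, 5, 2), (4, 9, 3), (5, 4, 2), (7, 4, 3), (7, 7, 5)]


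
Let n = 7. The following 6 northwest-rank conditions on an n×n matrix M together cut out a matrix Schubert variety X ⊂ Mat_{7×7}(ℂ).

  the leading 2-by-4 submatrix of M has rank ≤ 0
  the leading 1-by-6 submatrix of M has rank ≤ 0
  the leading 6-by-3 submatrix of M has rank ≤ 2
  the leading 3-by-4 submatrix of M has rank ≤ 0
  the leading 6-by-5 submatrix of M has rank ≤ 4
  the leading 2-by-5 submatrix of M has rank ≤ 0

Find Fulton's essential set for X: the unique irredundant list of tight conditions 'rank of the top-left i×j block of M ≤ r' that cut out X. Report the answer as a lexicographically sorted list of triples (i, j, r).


Recovering R(i,j) via the rank-extension bound from the 6 conditions:

  row 1: 0 | 0 | 0 | 0 | 0 | 0 | 1
  row 2: 0 | 0 | 0 | 0 | 0 | 1 | 2
  row 3: 0 | 0 | 0 | 0 | 1 | 2 | 3
  row 4: 1 | 1 | 1 | 1 | 2 | 3 | 4
  row 5: 1 | 2 | 2 | 2 | 3 | 4 | 5
  row 6: 1 | 2 | 2 | 3 | 4 | 5 | 6
  row 7: 1 | 2 | 3 | 4 | 5 | 6 | 7

so w = (7, 6, 5, 1, 2, 4, 3).

|D(w)|=16, |Ess(w)|=4:

[(1, 6, 0), (2, 5, 0), (3, 4, 0), (6, 3, 2)]


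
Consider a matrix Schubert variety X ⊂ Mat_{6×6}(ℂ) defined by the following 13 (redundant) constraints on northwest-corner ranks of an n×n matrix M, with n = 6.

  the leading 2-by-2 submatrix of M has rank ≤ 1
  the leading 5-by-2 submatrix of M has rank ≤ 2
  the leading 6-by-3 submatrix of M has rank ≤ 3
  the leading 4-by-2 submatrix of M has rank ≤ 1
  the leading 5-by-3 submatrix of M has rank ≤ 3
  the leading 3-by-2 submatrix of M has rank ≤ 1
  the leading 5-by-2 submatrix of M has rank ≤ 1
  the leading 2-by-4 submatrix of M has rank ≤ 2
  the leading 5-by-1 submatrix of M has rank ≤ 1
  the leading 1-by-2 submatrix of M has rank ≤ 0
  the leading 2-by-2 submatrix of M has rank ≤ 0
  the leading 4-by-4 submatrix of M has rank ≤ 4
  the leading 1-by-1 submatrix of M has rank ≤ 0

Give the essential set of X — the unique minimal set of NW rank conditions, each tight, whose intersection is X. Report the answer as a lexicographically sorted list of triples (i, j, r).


The tightest implied rank at each (i,j), from the 13 conditions:

  i=1: 0  0  1  1  1  1
  i=2: 0  0  1  2  2  2
  i=3: 1  1  2  3  3  3
  i=4: 1  1  2  3  4  4
  i=5: 1  1  2  3  4  5
  i=6: 1  2  3  4  5  6

hence w(1..6) = (3, 4, 1, 5, 6, 2).

ℓ(w)=6; the 2 essential cells (i,j,r):

[(2, 2, 0), (5, 2, 1)]


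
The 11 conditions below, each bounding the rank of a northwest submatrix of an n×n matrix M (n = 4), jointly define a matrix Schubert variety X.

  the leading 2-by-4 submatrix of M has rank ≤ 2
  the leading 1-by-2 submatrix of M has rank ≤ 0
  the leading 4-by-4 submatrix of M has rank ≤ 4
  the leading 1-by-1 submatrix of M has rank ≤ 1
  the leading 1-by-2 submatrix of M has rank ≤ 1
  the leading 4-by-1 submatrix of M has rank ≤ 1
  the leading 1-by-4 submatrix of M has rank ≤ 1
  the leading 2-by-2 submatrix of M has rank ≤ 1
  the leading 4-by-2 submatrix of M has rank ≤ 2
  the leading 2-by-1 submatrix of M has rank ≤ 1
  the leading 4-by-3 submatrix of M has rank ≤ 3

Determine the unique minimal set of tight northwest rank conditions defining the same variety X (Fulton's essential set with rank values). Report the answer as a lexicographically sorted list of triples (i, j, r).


Recovering R(i,j) via the rank-extension bound from the 11 conditions:

  R[1]: 0  0  1  1
  R[2]: 1  1  2  2
  R[3]: 1  2  3  3
  R[4]: 1  2  3  4

reading off 1-entries of Δ²R: w = (3, 1, 2, 4).

1 SE-corner of the 2-cell Rothe diagram gives Ess(w):

[(1, 2, 0)]


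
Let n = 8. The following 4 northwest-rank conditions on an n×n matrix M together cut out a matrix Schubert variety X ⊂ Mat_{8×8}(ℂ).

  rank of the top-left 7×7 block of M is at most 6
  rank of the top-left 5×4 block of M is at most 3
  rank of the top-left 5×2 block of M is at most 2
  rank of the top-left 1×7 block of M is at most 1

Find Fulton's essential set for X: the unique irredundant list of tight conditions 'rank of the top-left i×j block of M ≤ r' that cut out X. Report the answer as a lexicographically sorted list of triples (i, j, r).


Rank table r_w(8×8) implied by the 4 constraints:

  R[1]: 1  1  1  1  1  1  1  1
  R[2]: 1  2  2  2  2  2  2  2
  R[3]: 1  2  3  3  3  3  3  3
  R[4]: 1  2  3  3  4  4  4  4
  R[5]: 1  2  3  3  4  5  5  5
  R[6]: 1  2  3  4  5  6  6  6
  R[7]: 1  2  3  4  5  6  6  7
  R[8]: 1  2  3  4  5  6  7  8

reading off 1-entries of Δ²R: w = (1, 2, 3, 5, 6, 4, 8, 7).

2 SE-corners of the 3-cell Rothe diagram give Ess(w):

[(5, 4, 3), (7, 7, 6)]


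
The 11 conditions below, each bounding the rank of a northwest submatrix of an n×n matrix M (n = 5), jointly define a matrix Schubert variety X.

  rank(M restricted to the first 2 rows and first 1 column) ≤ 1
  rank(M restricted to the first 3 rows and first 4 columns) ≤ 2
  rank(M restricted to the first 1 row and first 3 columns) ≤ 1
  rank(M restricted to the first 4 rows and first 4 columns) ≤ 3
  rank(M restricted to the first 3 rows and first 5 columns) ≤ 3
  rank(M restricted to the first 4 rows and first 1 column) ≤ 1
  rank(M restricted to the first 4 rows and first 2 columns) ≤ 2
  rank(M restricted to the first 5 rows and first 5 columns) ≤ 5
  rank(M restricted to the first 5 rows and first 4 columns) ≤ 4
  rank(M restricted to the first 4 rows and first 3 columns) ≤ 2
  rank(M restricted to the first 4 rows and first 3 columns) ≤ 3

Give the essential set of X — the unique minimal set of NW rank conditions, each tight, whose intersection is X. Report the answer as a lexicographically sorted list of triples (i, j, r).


Rank table r_w(5×5) implied by the 11 constraints:

  i=1: 1 | 1 | 1 | 1 | 1
  i=2: 1 | 2 | 2 | 2 | 2
  i=3: 1 | 2 | 2 | 2 | 3
  i=4: 1 | 2 | 2 | 3 | 4
  i=5: 1 | 2 | 3 | 4 | 5

so w = (1, 2, 5, 4, 3).

D(w) has 3 cells with 2 SE-corners; essential set:

[(3, 4, 2), (4, 3, 2)]


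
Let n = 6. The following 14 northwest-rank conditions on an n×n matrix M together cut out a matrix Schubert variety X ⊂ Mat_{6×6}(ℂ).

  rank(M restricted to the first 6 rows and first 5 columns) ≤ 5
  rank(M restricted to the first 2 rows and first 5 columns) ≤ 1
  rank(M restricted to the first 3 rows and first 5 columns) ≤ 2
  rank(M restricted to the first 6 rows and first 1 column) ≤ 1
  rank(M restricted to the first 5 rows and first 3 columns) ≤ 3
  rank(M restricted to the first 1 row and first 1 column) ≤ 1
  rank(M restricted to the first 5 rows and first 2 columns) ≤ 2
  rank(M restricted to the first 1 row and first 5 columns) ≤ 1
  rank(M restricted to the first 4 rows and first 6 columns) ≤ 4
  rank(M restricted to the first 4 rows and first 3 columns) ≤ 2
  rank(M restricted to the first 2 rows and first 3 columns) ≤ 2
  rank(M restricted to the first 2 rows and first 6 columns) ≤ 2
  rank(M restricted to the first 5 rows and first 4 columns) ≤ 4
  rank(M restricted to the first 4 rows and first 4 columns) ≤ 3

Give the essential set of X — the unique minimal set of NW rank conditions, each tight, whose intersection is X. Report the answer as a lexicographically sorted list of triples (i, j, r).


Propagating the 14 rank bounds to every northwest block:

  1  1  1  1  1  1
  1  1  1  1  1  2
  1  2  2  2  2  3
  1  2  2  3  3  4
  1  2  3  4  4  5
  1  2  3  4  5  6

the unique w with this rank table is (1, 6, 2, 4, 3, 5).

ℓ(w)=5; the 2 essential cells (i,j,r):

[(2, 5, 1), (4, 3, 2)]


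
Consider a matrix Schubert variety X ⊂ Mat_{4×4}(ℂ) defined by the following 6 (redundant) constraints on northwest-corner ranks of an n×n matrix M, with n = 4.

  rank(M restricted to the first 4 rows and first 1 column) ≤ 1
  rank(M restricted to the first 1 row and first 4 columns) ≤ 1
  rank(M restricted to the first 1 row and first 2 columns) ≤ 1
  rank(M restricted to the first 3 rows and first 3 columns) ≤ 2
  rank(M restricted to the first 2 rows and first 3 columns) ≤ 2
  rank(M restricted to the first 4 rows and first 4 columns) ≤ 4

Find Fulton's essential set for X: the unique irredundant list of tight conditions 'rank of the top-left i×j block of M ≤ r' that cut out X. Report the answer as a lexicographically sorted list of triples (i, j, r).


Propagating the 6 rank bounds to every northwest block:

  i=1: 1 1 1 1
  i=2: 1 2 2 2
  i=3: 1 2 2 3
  i=4: 1 2 3 4

second differences of R give the permutation w = (1, 2, 4, 3).

1 SE-corner of the 1-cell Rothe diagram gives Ess(w):

[(3, 3, 2)]


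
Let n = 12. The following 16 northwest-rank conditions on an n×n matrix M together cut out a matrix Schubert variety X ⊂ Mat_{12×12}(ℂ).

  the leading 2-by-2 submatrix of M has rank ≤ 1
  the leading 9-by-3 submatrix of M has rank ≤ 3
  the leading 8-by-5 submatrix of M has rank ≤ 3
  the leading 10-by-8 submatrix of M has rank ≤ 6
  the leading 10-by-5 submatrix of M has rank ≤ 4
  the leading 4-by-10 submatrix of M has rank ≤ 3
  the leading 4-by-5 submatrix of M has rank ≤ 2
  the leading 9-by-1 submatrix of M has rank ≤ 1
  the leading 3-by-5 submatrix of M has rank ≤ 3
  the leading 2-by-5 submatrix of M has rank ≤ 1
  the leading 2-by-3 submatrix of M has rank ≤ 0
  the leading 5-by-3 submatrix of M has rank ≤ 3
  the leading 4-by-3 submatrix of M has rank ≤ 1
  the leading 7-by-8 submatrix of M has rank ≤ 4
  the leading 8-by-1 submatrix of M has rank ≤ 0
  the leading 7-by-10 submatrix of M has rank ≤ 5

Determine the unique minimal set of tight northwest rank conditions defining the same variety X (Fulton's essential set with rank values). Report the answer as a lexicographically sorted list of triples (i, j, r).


The tightest implied rank at each (i,j), from the 16 conditions:

  i=1: 0, 0, 0, 1, 1, 1, 1, 1, 1, 1, 1, 1
  i=2: 0, 0, 0, 1, 1, 2, 2, 2, 2, 2, 2, 2
  i=3: 0, 1, 1, 2, 2, 3, 3, 3, 3, 3, 3, 3
  i=4: 0, 1, 1, 2, 2, 3, 3, 3, 3, 3, 4, 4
  i=5: 0, 1, 2, 3, 3, 4, 4, 4, 4, 4, 5, 5
  i=6: 0, 1, 2, 3, 3, 4, 4, 4, 5, 5, 6, 6
  i=7: 0, 1, 2, 3, 3, 4, 4, 4, 5, 5, 6, 7
  i=8: 0, 1, 2, 3, 3, 4, 5, 5, 6, 6, 7, 8
  i=9: 1, 2, 3, 4, 4, 5, 6, 6, 7, 7, 8, 9
  i=10: 1, 2, 3, 4, 4, 5, 6, 6, 7, 8, 9, 10
  i=11: 1, 2, 3, 4, 5, 6, 7, 7, 8, 9, 10, 11
  i=12: 1, 2, 3, 4, 5, 6, 7, 8, 9, 10, 11, 12

second differences of R give the permutation w = (4, 6, 2, 11, 3, 9, 12, 7, 1, 10, 5, 8).

ℓ(w)=29; the 11 essential cells (i,j,r):

[(2, 3, 0), (2, 5, 1), (4, 3, 1), (4, 5, 2), (4, 10, 3), (7, 8, 4), (7, 10, 5), (8, 1, 0), (8, 5, 3), (10, 5, 4), (10, 8, 6)]


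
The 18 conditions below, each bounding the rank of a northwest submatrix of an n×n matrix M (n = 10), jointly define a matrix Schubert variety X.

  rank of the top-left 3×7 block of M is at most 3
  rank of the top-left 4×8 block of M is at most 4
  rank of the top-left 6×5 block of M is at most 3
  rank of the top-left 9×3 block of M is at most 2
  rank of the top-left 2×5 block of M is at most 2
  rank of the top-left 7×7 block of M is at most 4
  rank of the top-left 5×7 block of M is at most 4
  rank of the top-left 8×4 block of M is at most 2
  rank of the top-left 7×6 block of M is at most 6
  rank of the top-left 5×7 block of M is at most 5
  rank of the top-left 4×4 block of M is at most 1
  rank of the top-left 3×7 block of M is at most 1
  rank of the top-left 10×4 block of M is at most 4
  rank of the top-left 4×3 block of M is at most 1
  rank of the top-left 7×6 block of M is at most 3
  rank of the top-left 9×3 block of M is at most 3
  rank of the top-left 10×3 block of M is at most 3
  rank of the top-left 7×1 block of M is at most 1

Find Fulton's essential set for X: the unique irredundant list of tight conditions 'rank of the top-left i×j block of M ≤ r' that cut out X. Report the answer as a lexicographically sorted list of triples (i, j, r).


Recovering R(i,j) via the rank-extension bound from the 18 conditions:

  1 | 1 | 1 | 1 | 1 | 1 | 1 | 1 | 1 | 1
  1 | 1 | 1 | 1 | 1 | 1 | 1 | 2 | 2 | 2
  1 | 1 | 1 | 1 | 1 | 1 | 1 | 2 | 3 | 3
  1 | 1 | 1 | 1 | 2 | 2 | 2 | 3 | 4 | 4
  1 | 2 | 2 | 2 | 3 | 3 | 3 | 4 | 5 | 5
  1 | 2 | 2 | 2 | 3 | 3 | 4 | 5 | 6 | 6
  1 | 2 | 2 | 2 | 3 | 3 | 4 | 5 | 6 | 7
  1 | 2 | 2 | 2 | 3 | 4 | 5 | 6 | 7 | 8
  1 | 2 | 2 | 3 | 4 | 5 | 6 | 7 | 8 | 9
  1 | 2 | 3 | 4 | 5 | 6 | 7 | 8 | 9 | 10

so w = (1, 8, 9, 5, 2, 7, 10, 6, 4, 3).

ℓ(w)=24; the 5 essential cells (i,j,r):

[(3, 7, 1), (4, 4, 1), (7, 6, 3), (8, 4, 2), (9, 3, 2)]


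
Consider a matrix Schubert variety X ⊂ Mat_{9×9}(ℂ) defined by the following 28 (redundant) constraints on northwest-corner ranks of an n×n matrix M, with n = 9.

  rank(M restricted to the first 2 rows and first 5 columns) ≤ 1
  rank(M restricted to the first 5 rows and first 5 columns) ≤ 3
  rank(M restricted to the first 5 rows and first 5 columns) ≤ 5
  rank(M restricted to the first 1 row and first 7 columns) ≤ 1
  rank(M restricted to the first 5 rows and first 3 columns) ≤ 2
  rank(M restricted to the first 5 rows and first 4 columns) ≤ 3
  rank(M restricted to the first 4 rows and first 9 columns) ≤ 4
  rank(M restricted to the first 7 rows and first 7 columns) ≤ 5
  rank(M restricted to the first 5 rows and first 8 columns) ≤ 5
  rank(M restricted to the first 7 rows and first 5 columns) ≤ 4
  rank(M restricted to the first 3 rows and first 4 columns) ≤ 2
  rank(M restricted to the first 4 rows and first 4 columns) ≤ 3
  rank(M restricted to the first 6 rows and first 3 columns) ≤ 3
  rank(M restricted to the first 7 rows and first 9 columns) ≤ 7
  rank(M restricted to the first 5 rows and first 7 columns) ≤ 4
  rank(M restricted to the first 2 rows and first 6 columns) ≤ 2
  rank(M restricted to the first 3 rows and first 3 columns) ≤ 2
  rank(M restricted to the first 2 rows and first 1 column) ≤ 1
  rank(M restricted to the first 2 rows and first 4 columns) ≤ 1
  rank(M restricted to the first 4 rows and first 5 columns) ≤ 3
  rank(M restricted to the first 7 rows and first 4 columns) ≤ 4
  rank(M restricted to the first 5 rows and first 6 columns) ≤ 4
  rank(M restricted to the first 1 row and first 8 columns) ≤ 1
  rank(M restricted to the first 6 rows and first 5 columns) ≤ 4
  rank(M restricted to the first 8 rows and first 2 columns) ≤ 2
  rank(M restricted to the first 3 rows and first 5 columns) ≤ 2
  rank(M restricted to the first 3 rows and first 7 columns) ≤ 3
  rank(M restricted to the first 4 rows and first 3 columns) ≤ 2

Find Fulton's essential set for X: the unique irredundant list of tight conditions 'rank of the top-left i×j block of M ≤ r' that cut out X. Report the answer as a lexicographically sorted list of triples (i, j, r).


Recovering R(i,j) via the rank-extension bound from the 28 conditions:

  i=1: 1 | 1 | 1 | 1 | 1 | 1 | 1 | 1 | 1
  i=2: 1 | 1 | 1 | 1 | 1 | 2 | 2 | 2 | 2
  i=3: 1 | 2 | 2 | 2 | 2 | 3 | 3 | 3 | 3
  i=4: 1 | 2 | 2 | 3 | 3 | 4 | 4 | 4 | 4
  i=5: 1 | 2 | 2 | 3 | 3 | 4 | 4 | 5 | 5
  i=6: 1 | 2 | 3 | 4 | 4 | 5 | 5 | 6 | 6
  i=7: 1 | 2 | 3 | 4 | 4 | 5 | 5 | 6 | 7
  i=8: 1 | 2 | 3 | 4 | 5 | 6 | 6 | 7 | 8
  i=9: 1 | 2 | 3 | 4 | 5 | 6 | 7 | 8 | 9

giving w = (1, 6, 2, 4, 8, 3, 9, 5, 7) via Δ²R.

6 SE-corners of the 10-cell Rothe diagram give Ess(w):

[(2, 5, 1), (5, 3, 2), (5, 5, 3), (5, 7, 4), (7, 5, 4), (7, 7, 5)]


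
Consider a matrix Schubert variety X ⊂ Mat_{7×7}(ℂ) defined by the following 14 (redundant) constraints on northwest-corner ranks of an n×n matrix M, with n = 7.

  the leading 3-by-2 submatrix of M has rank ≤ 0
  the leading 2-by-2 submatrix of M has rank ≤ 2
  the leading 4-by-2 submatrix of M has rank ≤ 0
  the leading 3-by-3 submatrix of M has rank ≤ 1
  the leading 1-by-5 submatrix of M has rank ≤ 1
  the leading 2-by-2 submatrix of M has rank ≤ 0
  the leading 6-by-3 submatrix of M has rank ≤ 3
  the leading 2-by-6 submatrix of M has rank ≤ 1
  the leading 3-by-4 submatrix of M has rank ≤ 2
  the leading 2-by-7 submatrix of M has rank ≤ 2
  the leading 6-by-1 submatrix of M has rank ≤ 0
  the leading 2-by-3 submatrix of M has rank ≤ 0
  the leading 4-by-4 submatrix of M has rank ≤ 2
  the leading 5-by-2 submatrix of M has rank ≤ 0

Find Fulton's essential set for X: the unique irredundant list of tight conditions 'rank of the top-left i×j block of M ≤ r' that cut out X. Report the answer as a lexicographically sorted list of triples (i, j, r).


Computing R[i][j] = min implied NW-rank bound (n=7, 14 conditions):

  row 1: 0, 0, 0, 1, 1, 1, 1
  row 2: 0, 0, 0, 1, 1, 1, 2
  row 3: 0, 0, 1, 2, 2, 2, 3
  row 4: 0, 0, 1, 2, 3, 3, 4
  row 5: 0, 0, 1, 2, 3, 4, 5
  row 6: 0, 1, 2, 3, 4, 5, 6
  row 7: 1, 2, 3, 4, 5, 6, 7

giving w = (4, 7, 3, 5, 6, 2, 1) via Δ²R.

4 SE-corners of the 15-cell Rothe diagram give Ess(w):

[(2, 3, 0), (2, 6, 1), (5, 2, 0), (6, 1, 0)]


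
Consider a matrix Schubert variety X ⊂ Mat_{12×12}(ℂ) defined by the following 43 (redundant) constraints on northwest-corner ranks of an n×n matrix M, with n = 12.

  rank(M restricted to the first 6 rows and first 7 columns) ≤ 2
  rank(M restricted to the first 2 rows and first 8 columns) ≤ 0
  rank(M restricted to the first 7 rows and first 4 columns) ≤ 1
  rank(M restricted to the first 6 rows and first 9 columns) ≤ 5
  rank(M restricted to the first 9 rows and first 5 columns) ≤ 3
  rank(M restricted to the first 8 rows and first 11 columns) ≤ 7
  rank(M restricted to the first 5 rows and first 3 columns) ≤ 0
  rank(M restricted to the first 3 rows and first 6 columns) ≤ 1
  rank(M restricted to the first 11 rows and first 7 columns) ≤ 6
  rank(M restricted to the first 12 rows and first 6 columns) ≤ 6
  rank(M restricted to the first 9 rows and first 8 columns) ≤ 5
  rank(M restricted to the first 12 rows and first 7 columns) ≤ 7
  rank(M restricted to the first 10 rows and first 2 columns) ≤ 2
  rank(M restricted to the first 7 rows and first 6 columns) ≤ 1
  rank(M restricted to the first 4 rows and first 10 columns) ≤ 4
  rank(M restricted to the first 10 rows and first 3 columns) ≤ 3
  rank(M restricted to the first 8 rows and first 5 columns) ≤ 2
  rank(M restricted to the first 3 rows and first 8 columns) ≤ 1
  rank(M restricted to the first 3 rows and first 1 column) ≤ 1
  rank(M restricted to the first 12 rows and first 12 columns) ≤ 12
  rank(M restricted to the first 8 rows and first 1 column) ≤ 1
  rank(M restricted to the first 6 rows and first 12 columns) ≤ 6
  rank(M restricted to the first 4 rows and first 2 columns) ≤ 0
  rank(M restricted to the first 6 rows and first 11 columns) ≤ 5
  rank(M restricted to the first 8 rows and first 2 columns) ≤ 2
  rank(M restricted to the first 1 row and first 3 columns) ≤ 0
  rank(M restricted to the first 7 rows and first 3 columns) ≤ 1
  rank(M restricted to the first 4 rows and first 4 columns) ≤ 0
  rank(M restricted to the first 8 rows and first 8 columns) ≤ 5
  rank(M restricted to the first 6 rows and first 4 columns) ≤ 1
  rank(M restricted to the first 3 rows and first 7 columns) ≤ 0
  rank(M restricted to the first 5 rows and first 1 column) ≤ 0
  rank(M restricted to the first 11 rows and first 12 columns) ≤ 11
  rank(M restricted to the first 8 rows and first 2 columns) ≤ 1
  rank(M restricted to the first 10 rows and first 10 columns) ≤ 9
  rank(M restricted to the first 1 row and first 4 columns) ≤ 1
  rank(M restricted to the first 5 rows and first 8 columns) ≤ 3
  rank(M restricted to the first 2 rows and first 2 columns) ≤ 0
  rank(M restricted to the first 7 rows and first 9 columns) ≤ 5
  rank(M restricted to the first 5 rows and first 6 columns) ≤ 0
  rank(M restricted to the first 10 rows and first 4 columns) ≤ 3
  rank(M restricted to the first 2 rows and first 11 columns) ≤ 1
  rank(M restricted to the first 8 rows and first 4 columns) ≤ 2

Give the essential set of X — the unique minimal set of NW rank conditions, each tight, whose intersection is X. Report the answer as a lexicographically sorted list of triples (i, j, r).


The tightest implied rank at each (i,j), from the 43 conditions:

  i=1: 0  0  0  0  0  0  0  0  1  1  1  1
  i=2: 0  0  0  0  0  0  0  0  1  1  1  2
  i=3: 0  0  0  0  0  0  0  1  2  2  2  3
  i=4: 0  0  0  0  0  0  1  2  3  3  3  4
  i=5: 0  0  0  0  0  0  1  2  3  4  4  5
  i=6: 1  1  1  1  1  1  2  3  4  5  5  6
  i=7: 1  1  1  1  1  1  2  3  4  5  6  7
  i=8: 1  1  2  2  2  2  3  4  5  6  7  8
  i=9: 1  2  3  3  3  3  4  5  6  7  8  9
  i=10: 1  2  3  3  4  4  5  6  7  8  9  10
  i=11: 1  2  3  4  5  5  6  7  8  9  10  11
  i=12: 1  2  3  4  5  6  7  8  9  10  11  12

so w = (9, 12, 8, 7, 10, 1, 11, 3, 2, 5, 4, 6).

7 SE-corners of the 44-cell Rothe diagram give Ess(w):

[(2, 8, 0), (2, 11, 1), (3, 7, 0), (5, 6, 0), (7, 6, 1), (8, 2, 1), (10, 4, 3)]


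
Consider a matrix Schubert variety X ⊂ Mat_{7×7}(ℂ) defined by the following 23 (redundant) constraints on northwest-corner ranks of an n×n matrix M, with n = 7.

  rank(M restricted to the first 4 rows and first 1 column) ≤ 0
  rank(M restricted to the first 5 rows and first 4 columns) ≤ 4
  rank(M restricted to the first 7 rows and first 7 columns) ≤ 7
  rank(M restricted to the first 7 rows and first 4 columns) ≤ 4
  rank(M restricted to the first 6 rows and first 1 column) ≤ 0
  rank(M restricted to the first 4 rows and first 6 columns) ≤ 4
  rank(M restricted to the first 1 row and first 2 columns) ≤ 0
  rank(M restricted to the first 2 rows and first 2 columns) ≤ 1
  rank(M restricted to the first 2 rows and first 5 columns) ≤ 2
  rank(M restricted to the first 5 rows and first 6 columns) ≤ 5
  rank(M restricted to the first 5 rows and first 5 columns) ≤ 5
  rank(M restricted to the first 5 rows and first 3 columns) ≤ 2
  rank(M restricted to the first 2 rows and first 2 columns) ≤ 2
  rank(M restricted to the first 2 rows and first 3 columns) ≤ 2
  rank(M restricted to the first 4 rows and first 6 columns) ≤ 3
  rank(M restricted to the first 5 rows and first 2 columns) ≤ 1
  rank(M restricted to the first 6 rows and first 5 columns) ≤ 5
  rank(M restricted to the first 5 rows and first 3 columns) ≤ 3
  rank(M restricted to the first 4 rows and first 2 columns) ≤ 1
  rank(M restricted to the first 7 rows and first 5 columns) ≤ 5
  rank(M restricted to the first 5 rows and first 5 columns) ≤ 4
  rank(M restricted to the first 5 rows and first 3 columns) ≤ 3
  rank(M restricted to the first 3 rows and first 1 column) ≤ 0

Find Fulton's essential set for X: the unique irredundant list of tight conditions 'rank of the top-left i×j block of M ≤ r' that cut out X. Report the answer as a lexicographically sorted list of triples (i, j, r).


Recovering R(i,j) via the rank-extension bound from the 23 conditions:

  i=1: 0 0 1 1 1 1 1
  i=2: 0 1 2 2 2 2 2
  i=3: 0 1 2 3 3 3 3
  i=4: 0 1 2 3 3 3 4
  i=5: 0 1 2 3 4 4 5
  i=6: 0 1 2 3 4 5 6
  i=7: 1 2 3 4 5 6 7

giving w = (3, 2, 4, 7, 5, 6, 1) via Δ²R.

|D(w)|=9, |Ess(w)|=3:

[(1, 2, 0), (4, 6, 3), (6, 1, 0)]


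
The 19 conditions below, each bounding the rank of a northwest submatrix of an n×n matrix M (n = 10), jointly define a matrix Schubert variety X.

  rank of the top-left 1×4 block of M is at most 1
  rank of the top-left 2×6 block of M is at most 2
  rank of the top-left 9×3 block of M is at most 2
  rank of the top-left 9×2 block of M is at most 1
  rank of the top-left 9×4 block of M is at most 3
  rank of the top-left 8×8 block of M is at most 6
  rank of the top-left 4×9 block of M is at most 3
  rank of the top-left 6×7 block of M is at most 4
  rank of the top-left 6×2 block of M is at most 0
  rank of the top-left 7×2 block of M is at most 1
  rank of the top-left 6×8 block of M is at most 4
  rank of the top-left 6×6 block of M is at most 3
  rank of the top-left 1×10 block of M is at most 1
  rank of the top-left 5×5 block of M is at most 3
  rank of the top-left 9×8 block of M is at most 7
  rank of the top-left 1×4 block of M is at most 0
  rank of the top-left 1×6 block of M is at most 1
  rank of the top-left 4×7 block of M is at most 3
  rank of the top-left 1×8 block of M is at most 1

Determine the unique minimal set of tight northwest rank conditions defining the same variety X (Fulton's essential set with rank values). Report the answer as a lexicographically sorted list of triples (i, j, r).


Reconstructing r_w from the 19 given conditions:

  row 1: 0 0 0 0 1 1 1 1 1 1
  row 2: 0 0 1 1 2 2 2 2 2 2
  row 3: 0 0 1 2 3 3 3 3 3 3
  row 4: 0 0 1 2 3 3 3 3 3 4
  row 5: 0 0 1 2 3 3 4 4 4 5
  row 6: 0 0 1 2 3 3 4 4 5 6
  row 7: 1 1 2 3 4 4 5 5 6 7
  row 8: 1 1 2 3 4 5 6 6 7 8
  row 9: 1 1 2 3 4 5 6 7 8 9
  row 10: 1 2 3 4 5 6 7 8 9 10

giving w = (5, 3, 4, 10, 7, 9, 1, 6, 8, 2) via Δ²R.

Rothe diagram D(w) (23 cells), 6 SE-corners (essential conditions):

[(1, 4, 0), (4, 9, 3), (6, 2, 0), (6, 6, 3), (6, 8, 4), (9, 2, 1)]


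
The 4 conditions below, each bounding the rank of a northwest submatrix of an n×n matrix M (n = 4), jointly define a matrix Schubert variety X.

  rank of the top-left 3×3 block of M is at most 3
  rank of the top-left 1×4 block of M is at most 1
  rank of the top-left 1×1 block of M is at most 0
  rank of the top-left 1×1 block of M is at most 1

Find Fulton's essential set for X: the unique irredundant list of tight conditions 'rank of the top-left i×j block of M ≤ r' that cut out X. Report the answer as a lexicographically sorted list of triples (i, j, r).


Propagating the 4 rank bounds to every northwest block:

  0, 1, 1, 1
  1, 2, 2, 2
  1, 2, 3, 3
  1, 2, 3, 4

hence w(1..4) = (2, 1, 3, 4).

Fulton essential set (the sole Rothe cell):

[(1, 1, 0)]


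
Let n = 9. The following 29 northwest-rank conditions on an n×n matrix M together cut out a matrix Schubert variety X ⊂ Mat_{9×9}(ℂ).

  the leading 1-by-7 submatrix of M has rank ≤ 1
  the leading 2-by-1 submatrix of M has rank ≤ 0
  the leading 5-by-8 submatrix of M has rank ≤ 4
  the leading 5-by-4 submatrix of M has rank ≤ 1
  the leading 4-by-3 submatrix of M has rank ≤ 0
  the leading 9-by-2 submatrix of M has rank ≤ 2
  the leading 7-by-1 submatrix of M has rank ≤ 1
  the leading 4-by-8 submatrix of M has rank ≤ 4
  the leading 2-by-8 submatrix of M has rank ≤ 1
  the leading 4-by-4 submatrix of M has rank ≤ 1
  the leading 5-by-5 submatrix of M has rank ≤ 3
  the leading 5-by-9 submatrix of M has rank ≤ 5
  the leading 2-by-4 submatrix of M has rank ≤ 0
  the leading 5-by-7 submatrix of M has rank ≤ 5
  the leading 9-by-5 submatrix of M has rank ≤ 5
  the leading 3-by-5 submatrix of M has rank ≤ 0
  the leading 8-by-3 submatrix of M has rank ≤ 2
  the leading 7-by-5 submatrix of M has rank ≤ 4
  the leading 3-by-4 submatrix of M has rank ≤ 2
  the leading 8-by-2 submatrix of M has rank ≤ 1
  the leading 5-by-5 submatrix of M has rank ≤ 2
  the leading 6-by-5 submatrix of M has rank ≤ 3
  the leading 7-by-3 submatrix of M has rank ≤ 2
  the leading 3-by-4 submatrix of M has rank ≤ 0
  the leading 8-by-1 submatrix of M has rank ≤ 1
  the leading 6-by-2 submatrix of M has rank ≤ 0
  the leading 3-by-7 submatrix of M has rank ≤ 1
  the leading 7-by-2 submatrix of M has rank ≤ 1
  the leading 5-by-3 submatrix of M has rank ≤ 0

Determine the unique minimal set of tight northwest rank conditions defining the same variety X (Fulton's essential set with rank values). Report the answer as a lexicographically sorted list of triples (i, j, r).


Rank table r_w(9×9) implied by the 29 constraints:

  0 0 0 0 0 1 1 1 1
  0 0 0 0 0 1 1 1 2
  0 0 0 0 0 1 1 2 3
  0 0 0 1 1 2 2 3 4
  0 0 0 1 2 3 3 4 5
  0 0 1 2 3 4 4 5 6
  1 1 2 3 4 5 5 6 7
  1 1 2 3 4 5 6 7 8
  1 2 3 4 5 6 7 8 9

hence w(1..9) = (6, 9, 8, 4, 5, 3, 1, 7, 2).

ℓ(w)=27; the 6 essential cells (i,j,r):

[(2, 8, 1), (3, 5, 0), (3, 7, 1), (5, 3, 0), (6, 2, 0), (8, 2, 1)]


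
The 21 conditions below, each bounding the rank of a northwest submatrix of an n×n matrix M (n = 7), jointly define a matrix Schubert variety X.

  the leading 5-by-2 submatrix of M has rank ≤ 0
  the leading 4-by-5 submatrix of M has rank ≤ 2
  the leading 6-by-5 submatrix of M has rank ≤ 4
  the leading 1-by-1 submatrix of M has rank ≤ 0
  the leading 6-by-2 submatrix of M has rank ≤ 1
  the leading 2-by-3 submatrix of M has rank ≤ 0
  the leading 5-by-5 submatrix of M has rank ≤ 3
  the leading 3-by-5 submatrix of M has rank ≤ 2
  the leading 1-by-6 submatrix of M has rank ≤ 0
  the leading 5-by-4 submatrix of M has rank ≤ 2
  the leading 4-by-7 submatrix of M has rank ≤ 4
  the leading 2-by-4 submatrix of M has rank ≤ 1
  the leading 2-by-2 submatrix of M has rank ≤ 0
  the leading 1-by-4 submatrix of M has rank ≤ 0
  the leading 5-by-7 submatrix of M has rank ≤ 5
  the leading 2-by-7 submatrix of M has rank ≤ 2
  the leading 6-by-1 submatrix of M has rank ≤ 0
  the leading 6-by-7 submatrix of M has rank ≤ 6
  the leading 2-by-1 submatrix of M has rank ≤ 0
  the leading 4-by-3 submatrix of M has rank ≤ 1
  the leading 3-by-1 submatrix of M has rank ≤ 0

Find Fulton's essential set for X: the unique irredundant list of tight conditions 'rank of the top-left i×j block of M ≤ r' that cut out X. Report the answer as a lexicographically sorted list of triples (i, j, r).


The tightest implied rank at each (i,j), from the 21 conditions:

  0 0 0 0 0 0 1
  0 0 0 1 1 1 2
  0 0 1 2 2 2 3
  0 0 1 2 2 3 4
  0 0 1 2 3 4 5
  0 1 2 3 4 5 6
  1 2 3 4 5 6 7

reading off 1-entries of Δ²R: w = (7, 4, 3, 6, 5, 2, 1).

|D(w)|=17, |Ess(w)|=5:

[(1, 6, 0), (2, 3, 0), (4, 5, 2), (5, 2, 0), (6, 1, 0)]


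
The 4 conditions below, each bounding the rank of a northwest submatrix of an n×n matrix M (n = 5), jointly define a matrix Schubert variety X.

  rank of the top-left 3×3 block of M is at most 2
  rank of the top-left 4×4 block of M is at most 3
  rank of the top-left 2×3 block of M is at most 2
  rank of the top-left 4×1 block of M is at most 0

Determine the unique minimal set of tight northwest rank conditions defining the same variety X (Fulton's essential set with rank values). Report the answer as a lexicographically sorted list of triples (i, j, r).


Propagating the 4 rank bounds to every northwest block:

  i=1: 0 | 1 | 1 | 1 | 1
  i=2: 0 | 1 | 2 | 2 | 2
  i=3: 0 | 1 | 2 | 3 | 3
  i=4: 0 | 1 | 2 | 3 | 4
  i=5: 1 | 2 | 3 | 4 | 5

reading off 1-entries of Δ²R: w = (2, 3, 4, 5, 1).

ℓ(w)=4; the 1 essential cell (i,j,r):

[(4, 1, 0)]


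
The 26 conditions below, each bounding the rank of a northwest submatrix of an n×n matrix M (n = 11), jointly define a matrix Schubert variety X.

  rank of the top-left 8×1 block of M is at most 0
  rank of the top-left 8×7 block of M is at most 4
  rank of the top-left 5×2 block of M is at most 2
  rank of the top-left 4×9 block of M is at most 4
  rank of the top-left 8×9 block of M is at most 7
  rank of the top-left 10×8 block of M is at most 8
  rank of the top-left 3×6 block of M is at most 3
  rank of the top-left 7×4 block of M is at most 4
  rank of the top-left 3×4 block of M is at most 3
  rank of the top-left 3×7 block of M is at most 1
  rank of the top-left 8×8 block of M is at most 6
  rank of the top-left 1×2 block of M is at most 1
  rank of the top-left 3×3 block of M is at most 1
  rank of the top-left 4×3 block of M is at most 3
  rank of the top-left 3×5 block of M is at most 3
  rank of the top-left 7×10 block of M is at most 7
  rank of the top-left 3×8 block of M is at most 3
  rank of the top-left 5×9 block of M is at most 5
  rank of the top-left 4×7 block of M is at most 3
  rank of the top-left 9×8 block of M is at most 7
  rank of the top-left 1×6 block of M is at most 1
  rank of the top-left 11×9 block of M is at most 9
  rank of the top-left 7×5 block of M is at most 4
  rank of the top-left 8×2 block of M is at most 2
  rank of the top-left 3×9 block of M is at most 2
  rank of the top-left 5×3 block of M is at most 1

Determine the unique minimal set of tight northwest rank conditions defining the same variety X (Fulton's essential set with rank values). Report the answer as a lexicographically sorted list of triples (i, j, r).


Recovering R(i,j) via the rank-extension bound from the 26 conditions:

  i=1: 0  1  1  1  1  1  1  1  1  1  1
  i=2: 0  1  1  1  1  1  1  2  2  2  2
  i=3: 0  1  1  1  1  1  1  2  2  3  3
  i=4: 0  1  1  2  2  2  2  3  3  4  4
  i=5: 0  1  1  2  3  3  3  4  4  5  5
  i=6: 0  1  2  3  4  4  4  5  5  6  6
  i=7: 0  1  2  3  4  4  4  5  6  7  7
  i=8: 0  1  2  3  4  4  4  5  6  7  8
  i=9: 1  2  3  4  5  5  5  6  7  8  9
  i=10: 1  2  3  4  5  6  6  7  8  9  10
  i=11: 1  2  3  4  5  6  7  8  9  10  11

giving w = (2, 8, 10, 4, 5, 3, 9, 11, 1, 6, 7) via Δ²R.

ℓ(w)=25; the 5 essential cells (i,j,r):

[(3, 7, 1), (3, 9, 2), (5, 3, 1), (8, 1, 0), (8, 7, 4)]


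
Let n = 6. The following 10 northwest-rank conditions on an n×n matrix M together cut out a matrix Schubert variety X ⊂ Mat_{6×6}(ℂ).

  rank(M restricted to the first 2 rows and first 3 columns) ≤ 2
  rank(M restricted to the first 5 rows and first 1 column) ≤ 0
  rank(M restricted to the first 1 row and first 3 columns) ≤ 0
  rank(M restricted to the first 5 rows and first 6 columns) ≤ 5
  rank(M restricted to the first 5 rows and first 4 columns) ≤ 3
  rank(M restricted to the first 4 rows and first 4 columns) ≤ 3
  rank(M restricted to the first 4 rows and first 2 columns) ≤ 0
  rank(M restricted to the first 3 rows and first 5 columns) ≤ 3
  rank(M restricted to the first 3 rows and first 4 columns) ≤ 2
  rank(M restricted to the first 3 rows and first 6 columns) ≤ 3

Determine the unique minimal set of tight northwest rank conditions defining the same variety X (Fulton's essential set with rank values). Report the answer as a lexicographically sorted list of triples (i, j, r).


Propagating the 10 rank bounds to every northwest block:

  i=1: 0, 0, 0, 1, 1, 1
  i=2: 0, 0, 1, 2, 2, 2
  i=3: 0, 0, 1, 2, 3, 3
  i=4: 0, 0, 1, 2, 3, 4
  i=5: 0, 1, 2, 3, 4, 5
  i=6: 1, 2, 3, 4, 5, 6

hence w(1..6) = (4, 3, 5, 6, 2, 1).

Fulton essential set (3 of the 10 Rothe cells):

[(1, 3, 0), (4, 2, 0), (5, 1, 0)]


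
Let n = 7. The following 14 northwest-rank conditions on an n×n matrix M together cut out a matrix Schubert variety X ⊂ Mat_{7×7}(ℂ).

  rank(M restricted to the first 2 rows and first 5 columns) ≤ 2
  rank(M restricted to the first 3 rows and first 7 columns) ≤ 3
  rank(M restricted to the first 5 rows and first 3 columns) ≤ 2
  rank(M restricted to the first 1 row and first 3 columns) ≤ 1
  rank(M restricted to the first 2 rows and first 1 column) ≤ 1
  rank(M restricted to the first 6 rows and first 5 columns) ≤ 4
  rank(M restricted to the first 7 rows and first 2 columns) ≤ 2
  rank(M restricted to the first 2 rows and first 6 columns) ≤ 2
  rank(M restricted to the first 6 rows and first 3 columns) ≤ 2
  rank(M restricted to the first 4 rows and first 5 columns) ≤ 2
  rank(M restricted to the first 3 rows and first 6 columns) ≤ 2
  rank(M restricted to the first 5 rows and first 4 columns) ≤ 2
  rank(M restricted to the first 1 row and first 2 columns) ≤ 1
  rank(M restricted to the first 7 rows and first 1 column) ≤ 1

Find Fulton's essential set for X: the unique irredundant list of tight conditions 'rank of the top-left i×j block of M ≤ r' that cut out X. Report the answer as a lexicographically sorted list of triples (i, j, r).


The tightest implied rank at each (i,j), from the 14 conditions:

  1 | 1 | 1 | 1 | 1 | 1 | 1
  1 | 2 | 2 | 2 | 2 | 2 | 2
  1 | 2 | 2 | 2 | 2 | 2 | 3
  1 | 2 | 2 | 2 | 2 | 3 | 4
  1 | 2 | 2 | 2 | 3 | 4 | 5
  1 | 2 | 2 | 3 | 4 | 5 | 6
  1 | 2 | 3 | 4 | 5 | 6 | 7

giving w = (1, 2, 7, 6, 5, 4, 3) via Δ²R.

D(w) has 10 cells with 4 SE-corners; essential set:

[(3, 6, 2), (4, 5, 2), (5, 4, 2), (6, 3, 2)]


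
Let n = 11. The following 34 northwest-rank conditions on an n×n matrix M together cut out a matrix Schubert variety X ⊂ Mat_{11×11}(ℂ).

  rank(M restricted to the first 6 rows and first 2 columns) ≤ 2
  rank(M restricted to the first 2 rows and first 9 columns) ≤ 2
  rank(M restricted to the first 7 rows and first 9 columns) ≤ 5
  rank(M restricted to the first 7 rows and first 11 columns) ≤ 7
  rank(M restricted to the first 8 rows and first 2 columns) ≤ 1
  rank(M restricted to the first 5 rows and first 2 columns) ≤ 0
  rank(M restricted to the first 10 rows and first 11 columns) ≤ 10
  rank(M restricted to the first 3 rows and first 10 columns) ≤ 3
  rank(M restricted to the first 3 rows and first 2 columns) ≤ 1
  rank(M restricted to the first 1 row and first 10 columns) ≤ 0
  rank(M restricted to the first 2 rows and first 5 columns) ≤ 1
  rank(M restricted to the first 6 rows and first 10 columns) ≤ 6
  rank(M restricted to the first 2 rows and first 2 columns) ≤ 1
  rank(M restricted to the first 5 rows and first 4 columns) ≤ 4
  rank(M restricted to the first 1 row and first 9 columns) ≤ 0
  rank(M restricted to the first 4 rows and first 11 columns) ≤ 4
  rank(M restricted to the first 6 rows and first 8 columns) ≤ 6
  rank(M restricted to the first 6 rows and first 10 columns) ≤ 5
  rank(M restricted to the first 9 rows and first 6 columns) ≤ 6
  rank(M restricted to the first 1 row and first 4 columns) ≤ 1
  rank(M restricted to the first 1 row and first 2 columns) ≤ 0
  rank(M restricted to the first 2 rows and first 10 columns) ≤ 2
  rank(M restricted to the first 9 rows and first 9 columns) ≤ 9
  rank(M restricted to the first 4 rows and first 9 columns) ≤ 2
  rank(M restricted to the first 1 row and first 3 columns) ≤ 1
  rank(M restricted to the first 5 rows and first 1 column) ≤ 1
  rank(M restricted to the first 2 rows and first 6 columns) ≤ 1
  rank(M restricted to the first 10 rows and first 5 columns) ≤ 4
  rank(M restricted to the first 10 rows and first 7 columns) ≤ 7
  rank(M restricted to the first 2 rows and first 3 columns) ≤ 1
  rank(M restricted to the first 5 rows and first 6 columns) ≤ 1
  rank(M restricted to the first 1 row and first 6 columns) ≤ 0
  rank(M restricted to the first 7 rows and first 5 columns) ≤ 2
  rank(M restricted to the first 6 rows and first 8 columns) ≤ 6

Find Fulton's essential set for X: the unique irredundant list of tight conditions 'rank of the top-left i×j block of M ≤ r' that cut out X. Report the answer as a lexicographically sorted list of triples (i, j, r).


Rank table r_w(11×11) implied by the 34 constraints:

  i=1: 0 | 0 | 0 | 0 | 0 | 0 | 0 | 0 | 0 | 0 | 1
  i=2: 0 | 0 | 1 | 1 | 1 | 1 | 1 | 1 | 1 | 1 | 2
  i=3: 0 | 0 | 1 | 1 | 1 | 1 | 2 | 2 | 2 | 2 | 3
  i=4: 0 | 0 | 1 | 1 | 1 | 1 | 2 | 2 | 2 | 3 | 4
  i=5: 0 | 0 | 1 | 1 | 1 | 1 | 2 | 3 | 3 | 4 | 5
  i=6: 1 | 1 | 2 | 2 | 2 | 2 | 3 | 4 | 4 | 5 | 6
  i=7: 1 | 1 | 2 | 2 | 2 | 3 | 4 | 5 | 5 | 6 | 7
  i=8: 1 | 1 | 2 | 3 | 3 | 4 | 5 | 6 | 6 | 7 | 8
  i=9: 1 | 2 | 3 | 4 | 4 | 5 | 6 | 7 | 7 | 8 | 9
  i=10: 1 | 2 | 3 | 4 | 4 | 5 | 6 | 7 | 8 | 9 | 10
  i=11: 1 | 2 | 3 | 4 | 5 | 6 | 7 | 8 | 9 | 10 | 11

the unique w with this rank table is (11, 3, 7, 10, 8, 1, 6, 4, 2, 9, 5).

|D(w)|=34, |Ess(w)|=7:

[(1, 10, 0), (4, 9, 2), (5, 2, 0), (5, 6, 1), (7, 5, 2), (8, 2, 1), (10, 5, 4)]
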